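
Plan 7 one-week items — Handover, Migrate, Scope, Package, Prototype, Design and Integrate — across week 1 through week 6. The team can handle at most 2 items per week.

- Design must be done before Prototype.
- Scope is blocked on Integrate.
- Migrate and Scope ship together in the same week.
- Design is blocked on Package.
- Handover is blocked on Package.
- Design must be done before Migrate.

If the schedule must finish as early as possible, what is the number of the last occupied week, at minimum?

The precedence chain requires at least 3 distinct weeks.
With at most 2 per week and 7 work items, at least 4 weeks are needed.
4 works (last occupied week: week 4): for example Design in week 2, Scope in week 3, Integrate in week 1, Migrate in week 3, Prototype in week 4, Handover in week 2, Package in week 1.

week 4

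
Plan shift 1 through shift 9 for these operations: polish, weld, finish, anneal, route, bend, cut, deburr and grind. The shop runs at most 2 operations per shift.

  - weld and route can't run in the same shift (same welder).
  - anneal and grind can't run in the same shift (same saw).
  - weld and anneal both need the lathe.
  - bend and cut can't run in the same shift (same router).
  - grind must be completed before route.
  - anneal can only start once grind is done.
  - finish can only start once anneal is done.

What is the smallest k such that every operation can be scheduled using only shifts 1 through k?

The precedence chain requires at least 3 distinct shifts.
With at most 2 per shift and 9 operations, at least 5 shifts are needed.
5 works (last occupied shift: shift 5): for example bend in shift 4, finish in shift 3, route in shift 2, anneal in shift 2, weld in shift 3, cut in shift 5, polish in shift 1, deburr in shift 4, grind in shift 1.

5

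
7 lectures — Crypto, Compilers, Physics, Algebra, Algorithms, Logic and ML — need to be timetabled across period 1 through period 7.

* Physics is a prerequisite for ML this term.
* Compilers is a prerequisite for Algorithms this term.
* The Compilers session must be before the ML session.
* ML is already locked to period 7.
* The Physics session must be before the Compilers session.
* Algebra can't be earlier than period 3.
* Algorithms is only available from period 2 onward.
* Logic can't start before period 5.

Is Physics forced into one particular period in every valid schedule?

Physics can be period 1 (e.g. Compilers -> period 2; Physics -> period 1; Logic -> period 5; Algebra -> period 3; Crypto -> period 1; Algorithms -> period 3; ML -> period 7) or period 2 (e.g. Compilers=period 3, Logic=period 5, ML=period 7, Algebra=period 3, Physics=period 2, Algorithms=period 4, Crypto=period 1).

No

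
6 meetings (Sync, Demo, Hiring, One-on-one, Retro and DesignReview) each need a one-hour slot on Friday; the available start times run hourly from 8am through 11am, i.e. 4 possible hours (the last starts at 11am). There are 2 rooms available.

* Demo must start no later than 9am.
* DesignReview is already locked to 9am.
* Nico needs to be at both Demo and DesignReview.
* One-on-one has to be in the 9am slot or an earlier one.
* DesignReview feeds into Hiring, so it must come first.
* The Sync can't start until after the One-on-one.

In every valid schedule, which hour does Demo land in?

Demo's window is 8am–9am.
DesignReview is fixed at 9am, and Demo can't share a hour with DesignReview.
So Demo must be 8am.

8am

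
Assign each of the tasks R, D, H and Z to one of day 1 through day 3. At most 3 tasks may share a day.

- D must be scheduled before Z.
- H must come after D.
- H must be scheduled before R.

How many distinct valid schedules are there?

2

Enumerating: H -> day 2; Z -> day 2; D -> day 1; R -> day 3 | R in day 3; D in day 1; Z in day 3; H in day 2.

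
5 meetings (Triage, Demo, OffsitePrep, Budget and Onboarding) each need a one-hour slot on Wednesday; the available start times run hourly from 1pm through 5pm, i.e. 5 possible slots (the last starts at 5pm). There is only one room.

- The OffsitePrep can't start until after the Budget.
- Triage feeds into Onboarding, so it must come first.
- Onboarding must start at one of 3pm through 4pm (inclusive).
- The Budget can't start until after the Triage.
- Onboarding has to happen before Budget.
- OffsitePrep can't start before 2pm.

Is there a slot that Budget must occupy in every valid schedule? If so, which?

4pm

Precedence pushes Budget to at least 4pm; downstream work caps Budget at 4pm.
So Budget is pinned to 4pm.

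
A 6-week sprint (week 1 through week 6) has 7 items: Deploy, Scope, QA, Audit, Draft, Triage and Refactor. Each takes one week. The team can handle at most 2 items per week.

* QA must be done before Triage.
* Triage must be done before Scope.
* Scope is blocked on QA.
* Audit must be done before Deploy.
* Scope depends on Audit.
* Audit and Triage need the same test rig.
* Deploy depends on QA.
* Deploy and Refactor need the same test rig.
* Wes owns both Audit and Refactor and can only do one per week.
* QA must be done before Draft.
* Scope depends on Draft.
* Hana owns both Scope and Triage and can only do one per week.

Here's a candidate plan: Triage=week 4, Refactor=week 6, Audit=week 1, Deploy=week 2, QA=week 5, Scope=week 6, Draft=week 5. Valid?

Triage must be done before Scope — holds.
Deploy and Refactor need the same test rig — holds.
Wes owns both Audit and Refactor and can only do one per week — holds.
Deploy depends on QA — violated.
The team can handle at most 2 items per week — holds.
Scope is blocked on QA — holds.
Scope depends on Draft — holds.
Audit and Triage need the same test rig — holds.
QA must be done before Draft — violated.
Scope depends on Audit — holds.
Audit must be done before Deploy — holds.
Hana owns both Scope and Triage and can only do one per week — holds.
QA must be done before Triage — violated.

No. Deploy depends on QA is not satisfied.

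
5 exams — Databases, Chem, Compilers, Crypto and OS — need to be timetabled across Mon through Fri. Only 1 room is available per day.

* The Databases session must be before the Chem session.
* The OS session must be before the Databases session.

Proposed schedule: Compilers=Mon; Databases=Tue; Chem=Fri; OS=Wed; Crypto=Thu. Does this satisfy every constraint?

The OS session must be before the Databases session — violated.
The Databases session must be before the Chem session — holds.
Only 1 room is available per day — holds.

Invalid. The OS session must be before the Databases session.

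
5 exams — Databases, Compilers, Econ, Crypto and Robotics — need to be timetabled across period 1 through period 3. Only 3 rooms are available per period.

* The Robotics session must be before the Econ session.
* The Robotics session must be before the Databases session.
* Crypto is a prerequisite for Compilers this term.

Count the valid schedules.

15

Splitting on Databases: it can be period 2 (6), period 3 (9). Listing each branch's schedules as (Compilers, Econ, Crypto, Robotics) by period number:
Databases=period 2: (2,2,1,1) (2,3,1,1) (3,2,1,1) (3,2,2,1) (3,3,1,1) (3,3,2,1) — 6.
Databases=period 3: (2,2,1,1) (2,3,1,1) (2,3,1,2) (3,2,1,1) (3,2,2,1) (3,3,1,1) (3,3,1,2) (3,3,2,1) (3,3,2,2) — 9.
Summing: 6 + 9 = 15.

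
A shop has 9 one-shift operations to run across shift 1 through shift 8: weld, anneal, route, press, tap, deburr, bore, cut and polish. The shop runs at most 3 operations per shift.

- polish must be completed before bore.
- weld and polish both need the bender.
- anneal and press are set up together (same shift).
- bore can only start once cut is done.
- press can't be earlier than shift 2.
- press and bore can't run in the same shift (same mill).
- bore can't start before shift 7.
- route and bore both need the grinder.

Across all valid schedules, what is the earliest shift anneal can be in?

shift 2

Anneal must be in the same shift as press, which can't be before shift 2, so anneal is at least shift 2.
anneal at shift 2 is achievable: anneal in shift 2; cut in shift 1; polish in shift 1; tap in shift 3; route in shift 1; press in shift 2; weld in shift 2; deburr in shift 3; bore in shift 7.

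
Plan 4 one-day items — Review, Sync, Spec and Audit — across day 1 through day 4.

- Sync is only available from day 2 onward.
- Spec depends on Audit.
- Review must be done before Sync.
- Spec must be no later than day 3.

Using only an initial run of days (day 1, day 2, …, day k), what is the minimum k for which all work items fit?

2

The precedence chain requires at least 2 distinct days.
2 works (last occupied day: day 2): for example Sync in day 2; Audit in day 1; Review in day 1; Spec in day 2.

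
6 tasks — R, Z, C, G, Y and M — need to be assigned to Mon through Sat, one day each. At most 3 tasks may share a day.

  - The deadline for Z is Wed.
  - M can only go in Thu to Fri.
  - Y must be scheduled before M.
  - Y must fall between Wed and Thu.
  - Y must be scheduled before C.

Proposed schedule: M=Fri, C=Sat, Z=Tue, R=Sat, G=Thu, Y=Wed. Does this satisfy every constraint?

At most 3 tasks may share a day — holds.
Y must be scheduled before C — holds.
Y must be scheduled before M — holds.
M can only go in Thu to Fri — holds.
The deadline for Z is Wed — holds.
Y must fall between Wed and Thu — holds.

Yes, all constraints hold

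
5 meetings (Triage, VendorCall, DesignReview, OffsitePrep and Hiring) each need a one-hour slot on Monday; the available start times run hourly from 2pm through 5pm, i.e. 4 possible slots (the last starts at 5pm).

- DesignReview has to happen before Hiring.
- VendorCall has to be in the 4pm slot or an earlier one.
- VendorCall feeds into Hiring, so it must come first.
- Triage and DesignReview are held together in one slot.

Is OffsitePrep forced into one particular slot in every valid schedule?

OffsitePrep can be 2pm (e.g. Hiring in 3pm, Triage in 2pm, VendorCall in 2pm, DesignReview in 2pm, OffsitePrep in 2pm) or 3pm (e.g. Hiring in 3pm, DesignReview in 2pm, VendorCall in 2pm, OffsitePrep in 3pm, Triage in 2pm).

No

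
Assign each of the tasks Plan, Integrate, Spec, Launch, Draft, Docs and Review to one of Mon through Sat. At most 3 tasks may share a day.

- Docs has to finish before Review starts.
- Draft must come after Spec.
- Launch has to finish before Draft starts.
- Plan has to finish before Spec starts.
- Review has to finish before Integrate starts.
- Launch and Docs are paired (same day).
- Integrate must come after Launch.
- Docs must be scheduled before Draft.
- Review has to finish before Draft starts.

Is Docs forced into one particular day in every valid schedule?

Docs can be Mon (e.g. Review=Tue; Docs=Mon; Plan=Mon; Draft=Wed; Launch=Mon; Spec=Tue; Integrate=Wed) or Tue (e.g. Docs in Tue; Launch in Tue; Plan in Mon; Integrate in Thu; Spec in Tue; Draft in Thu; Review in Wed).

No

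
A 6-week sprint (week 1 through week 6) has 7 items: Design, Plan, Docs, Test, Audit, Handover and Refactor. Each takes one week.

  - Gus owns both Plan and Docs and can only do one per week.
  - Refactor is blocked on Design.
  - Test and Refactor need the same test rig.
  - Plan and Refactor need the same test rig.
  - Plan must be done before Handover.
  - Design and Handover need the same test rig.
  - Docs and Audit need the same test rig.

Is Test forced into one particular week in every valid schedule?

Test can be week 1 (e.g. Handover=week 2, Test=week 1, Refactor=week 2, Audit=week 1, Docs=week 2, Plan=week 1, Design=week 1) or week 2 (e.g. Design -> week 1, Audit -> week 1, Test -> week 2, Docs -> week 2, Refactor -> week 3, Plan -> week 1, Handover -> week 2).

No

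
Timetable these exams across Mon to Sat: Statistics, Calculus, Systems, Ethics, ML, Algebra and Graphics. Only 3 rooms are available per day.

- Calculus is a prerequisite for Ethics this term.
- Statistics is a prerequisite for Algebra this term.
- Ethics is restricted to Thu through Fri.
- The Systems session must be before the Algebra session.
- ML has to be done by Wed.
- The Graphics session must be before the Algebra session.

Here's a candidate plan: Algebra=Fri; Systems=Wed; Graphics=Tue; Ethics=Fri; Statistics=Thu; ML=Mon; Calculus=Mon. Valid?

Yes, all constraints hold

Calculus is a prerequisite for Ethics this term — holds.
Ethics is restricted to Thu through Fri — holds.
The Systems session must be before the Algebra session — holds.
ML has to be done by Wed — holds.
Statistics is a prerequisite for Algebra this term — holds.
Only 3 rooms are available per day — holds.
The Graphics session must be before the Algebra session — holds.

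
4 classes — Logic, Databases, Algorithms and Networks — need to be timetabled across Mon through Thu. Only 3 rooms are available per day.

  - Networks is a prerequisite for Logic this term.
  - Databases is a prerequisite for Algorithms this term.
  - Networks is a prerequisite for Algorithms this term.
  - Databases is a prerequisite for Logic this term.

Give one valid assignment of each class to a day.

Databases=Mon, Networks=Mon, Logic=Tue, Algorithms=Tue

Checking: Databases(Mon) before Logic(Tue); Databases(Mon) before Algorithms(Tue); Networks(Mon) before Algorithms(Tue); Networks(Mon) before Logic(Tue); max 2 per day (cap 3).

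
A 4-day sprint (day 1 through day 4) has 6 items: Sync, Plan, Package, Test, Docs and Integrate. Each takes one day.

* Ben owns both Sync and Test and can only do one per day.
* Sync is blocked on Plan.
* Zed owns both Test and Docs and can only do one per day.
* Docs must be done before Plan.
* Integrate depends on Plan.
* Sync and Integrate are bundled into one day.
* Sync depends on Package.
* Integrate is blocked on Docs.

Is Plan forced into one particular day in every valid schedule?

Plan can be day 2 (e.g. Sync=day 3; Plan=day 2; Package=day 1; Docs=day 1; Integrate=day 3; Test=day 2) or day 3 (e.g. Docs in day 1, Integrate in day 4, Plan in day 3, Package in day 1, Test in day 2, Sync in day 4).

No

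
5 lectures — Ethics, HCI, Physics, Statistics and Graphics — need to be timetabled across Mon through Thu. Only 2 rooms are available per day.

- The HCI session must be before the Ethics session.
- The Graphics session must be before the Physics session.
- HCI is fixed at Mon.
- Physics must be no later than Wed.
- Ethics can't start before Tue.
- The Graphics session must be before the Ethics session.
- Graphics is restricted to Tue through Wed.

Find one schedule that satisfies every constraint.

Ethics in Wed, Statistics in Mon, Graphics in Tue, HCI in Mon, Physics in Wed

Checking: Graphics(Tue) before Physics(Wed); Graphics(Tue) before Ethics(Wed); HCI(Mon) before Ethics(Wed); Ethics=Wed in [Tue,Thu]; Graphics=Tue in [Tue,Wed]; Physics=Wed in [Mon,Wed]; HCI=Mon in [Mon,Mon]; max 2 per day (cap 2).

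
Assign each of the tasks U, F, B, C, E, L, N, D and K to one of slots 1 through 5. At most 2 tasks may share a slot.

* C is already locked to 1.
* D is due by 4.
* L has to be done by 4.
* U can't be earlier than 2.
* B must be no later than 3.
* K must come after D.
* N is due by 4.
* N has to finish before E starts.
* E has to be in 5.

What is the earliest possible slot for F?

F at 1 is achievable: D in 3; N in 2; F in 1; L in 4; C in 1; E in 5; K in 4; B in 2; U in 3.

1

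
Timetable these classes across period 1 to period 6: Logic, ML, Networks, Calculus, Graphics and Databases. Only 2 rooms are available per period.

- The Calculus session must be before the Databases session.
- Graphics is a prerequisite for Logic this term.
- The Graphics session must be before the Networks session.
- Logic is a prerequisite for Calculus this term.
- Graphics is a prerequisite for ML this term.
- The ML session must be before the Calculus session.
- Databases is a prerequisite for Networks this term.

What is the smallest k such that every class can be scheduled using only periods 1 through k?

The precedence chain requires at least 5 distinct periods.
With at most 2 per period and 6 classes, at least 3 periods are needed.
5 works (last occupied period: period 5): for example Databases in period 4, ML in period 2, Networks in period 5, Logic in period 2, Graphics in period 1, Calculus in period 3.

5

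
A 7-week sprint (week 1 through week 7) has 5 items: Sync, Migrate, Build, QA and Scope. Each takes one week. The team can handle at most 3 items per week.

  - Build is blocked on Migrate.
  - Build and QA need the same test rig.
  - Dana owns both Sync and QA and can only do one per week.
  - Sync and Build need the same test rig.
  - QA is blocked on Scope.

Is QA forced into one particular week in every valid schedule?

QA can be week 2 (e.g. Build in week 3, QA in week 2, Migrate in week 1, Sync in week 1, Scope in week 1) or week 3 (e.g. Build in week 2, QA in week 3, Scope in week 1, Migrate in week 1, Sync in week 1).

No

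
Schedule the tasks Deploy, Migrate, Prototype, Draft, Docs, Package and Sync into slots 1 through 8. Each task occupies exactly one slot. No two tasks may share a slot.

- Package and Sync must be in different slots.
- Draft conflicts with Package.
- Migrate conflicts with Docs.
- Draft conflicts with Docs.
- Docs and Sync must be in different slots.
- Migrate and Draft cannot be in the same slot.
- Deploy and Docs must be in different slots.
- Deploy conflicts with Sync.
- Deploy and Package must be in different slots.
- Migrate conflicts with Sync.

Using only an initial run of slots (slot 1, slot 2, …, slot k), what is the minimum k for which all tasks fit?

7

With at most 1 per slot and 7 tasks, at least 7 slots are needed.
7 works (last occupied slot: 7): for example Deploy=1; Package=6; Migrate=2; Sync=7; Docs=5; Draft=4; Prototype=3.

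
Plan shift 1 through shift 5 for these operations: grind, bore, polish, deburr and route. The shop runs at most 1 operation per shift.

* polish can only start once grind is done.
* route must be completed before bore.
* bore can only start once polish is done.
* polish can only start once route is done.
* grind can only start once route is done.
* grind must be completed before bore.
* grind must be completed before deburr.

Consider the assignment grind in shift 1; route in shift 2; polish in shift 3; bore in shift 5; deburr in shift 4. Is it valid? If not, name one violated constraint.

No — it violates: grind can only start once route is done

The shop runs at most 1 operation per shift — holds.
polish can only start once route is done — holds.
grind must be completed before deburr — holds.
grind must be completed before bore — holds.
polish can only start once grind is done — holds.
bore can only start once polish is done — holds.
grind can only start once route is done — violated.
route must be completed before bore — holds.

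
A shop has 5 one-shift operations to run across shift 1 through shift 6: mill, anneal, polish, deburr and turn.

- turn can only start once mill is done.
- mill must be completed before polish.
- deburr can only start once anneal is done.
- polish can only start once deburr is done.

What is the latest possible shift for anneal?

Downstream work caps anneal at shift 4.
anneal at shift 4 is achievable: mill -> shift 1, turn -> shift 2, polish -> shift 6, anneal -> shift 4, deburr -> shift 5.

shift 4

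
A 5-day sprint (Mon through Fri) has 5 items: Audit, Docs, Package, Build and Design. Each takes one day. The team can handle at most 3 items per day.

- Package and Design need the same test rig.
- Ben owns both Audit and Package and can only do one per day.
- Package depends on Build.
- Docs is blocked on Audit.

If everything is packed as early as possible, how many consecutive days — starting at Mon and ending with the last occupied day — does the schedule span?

The precedence chain requires at least 2 distinct days.
With at most 3 per day and 5 work items, at least 2 days are needed.
2 works (last occupied day: Tue): for example Docs -> Tue; Design -> Mon; Build -> Mon; Audit -> Mon; Package -> Tue.

2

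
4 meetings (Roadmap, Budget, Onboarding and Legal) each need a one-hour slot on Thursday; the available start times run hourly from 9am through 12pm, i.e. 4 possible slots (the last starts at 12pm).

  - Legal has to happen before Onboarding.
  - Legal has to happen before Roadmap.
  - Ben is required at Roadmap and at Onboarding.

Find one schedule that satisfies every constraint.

Roadmap -> 10am; Onboarding -> 11am; Legal -> 9am; Budget -> 9am

Checking: Legal(9am) before Onboarding(11am); Legal(9am) before Roadmap(10am); Roadmap(10am) != Onboarding(11am).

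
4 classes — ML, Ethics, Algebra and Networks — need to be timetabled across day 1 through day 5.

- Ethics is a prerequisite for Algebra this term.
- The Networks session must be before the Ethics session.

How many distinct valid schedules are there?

Splitting on ML: it can be day 1 (10), day 2 (10), day 3 (10), day 4 (10), day 5 (10). Listing each branch's schedules as (Ethics, Algebra, Networks) by day number:
ML=day 1: (2,3,1) (2,4,1) (2,5,1) (3,4,1) (3,4,2) (3,5,1) (3,5,2) (4,5,1) (4,5,2) (4,5,3) — 10.
ML=day 2: (2,3,1) (2,4,1) (2,5,1) (3,4,1) (3,4,2) (3,5,1) (3,5,2) (4,5,1) (4,5,2) (4,5,3) — 10.
ML=day 3: (2,3,1) (2,4,1) (2,5,1) (3,4,1) (3,4,2) (3,5,1) (3,5,2) (4,5,1) (4,5,2) (4,5,3) — 10.
ML=day 4: (2,3,1) (2,4,1) (2,5,1) (3,4,1) (3,4,2) (3,5,1) (3,5,2) (4,5,1) (4,5,2) (4,5,3) — 10.
ML=day 5: (2,3,1) (2,4,1) (2,5,1) (3,4,1) (3,4,2) (3,5,1) (3,5,2) (4,5,1) (4,5,2) (4,5,3) — 10.
Summing: 10 + 10 + 10 + 10 + 10 = 50.

50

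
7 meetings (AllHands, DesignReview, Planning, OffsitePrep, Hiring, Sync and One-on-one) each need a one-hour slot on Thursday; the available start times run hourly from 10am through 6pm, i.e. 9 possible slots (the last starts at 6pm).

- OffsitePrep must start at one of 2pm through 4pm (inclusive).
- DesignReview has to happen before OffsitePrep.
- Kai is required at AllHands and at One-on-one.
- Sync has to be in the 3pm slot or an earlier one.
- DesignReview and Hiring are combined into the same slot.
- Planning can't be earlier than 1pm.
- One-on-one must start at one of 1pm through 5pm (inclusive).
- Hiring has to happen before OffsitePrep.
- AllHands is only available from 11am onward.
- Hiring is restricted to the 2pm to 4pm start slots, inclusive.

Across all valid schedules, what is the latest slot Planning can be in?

6pm

Planning is available from 1pm.
Planning at 6pm is achievable: Planning -> 6pm, AllHands -> 11am, DesignReview -> 2pm, OffsitePrep -> 3pm, Hiring -> 2pm, Sync -> 10am, One-on-one -> 1pm.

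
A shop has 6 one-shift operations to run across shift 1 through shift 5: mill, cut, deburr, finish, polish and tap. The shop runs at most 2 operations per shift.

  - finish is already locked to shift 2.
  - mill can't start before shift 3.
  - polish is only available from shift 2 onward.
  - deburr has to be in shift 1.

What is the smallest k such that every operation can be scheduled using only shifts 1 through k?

With at most 2 per shift and 6 operations, at least 3 shifts are needed.
mill can't be placed before shift 3, so the schedule must run through at least shift 3.
3 works (last occupied shift: shift 3): for example polish=shift 2; tap=shift 3; finish=shift 2; mill=shift 3; cut=shift 1; deburr=shift 1.

3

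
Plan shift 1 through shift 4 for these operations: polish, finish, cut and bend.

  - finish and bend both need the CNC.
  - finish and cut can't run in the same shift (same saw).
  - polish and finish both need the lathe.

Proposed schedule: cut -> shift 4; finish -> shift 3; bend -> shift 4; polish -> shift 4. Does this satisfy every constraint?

Valid

polish and finish both need the lathe — holds.
finish and bend both need the CNC — holds.
finish and cut can't run in the same shift (same saw) — holds.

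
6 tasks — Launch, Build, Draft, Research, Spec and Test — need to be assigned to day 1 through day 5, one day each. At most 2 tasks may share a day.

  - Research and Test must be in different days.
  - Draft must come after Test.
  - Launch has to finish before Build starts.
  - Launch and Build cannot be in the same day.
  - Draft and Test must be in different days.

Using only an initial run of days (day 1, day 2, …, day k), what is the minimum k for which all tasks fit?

The precedence chain requires at least 2 distinct days.
With at most 2 per day and 6 tasks, at least 3 days are needed.
3 works (last occupied day: day 3): for example Build=day 2, Launch=day 1, Test=day 1, Draft=day 2, Research=day 3, Spec=day 3.

3 days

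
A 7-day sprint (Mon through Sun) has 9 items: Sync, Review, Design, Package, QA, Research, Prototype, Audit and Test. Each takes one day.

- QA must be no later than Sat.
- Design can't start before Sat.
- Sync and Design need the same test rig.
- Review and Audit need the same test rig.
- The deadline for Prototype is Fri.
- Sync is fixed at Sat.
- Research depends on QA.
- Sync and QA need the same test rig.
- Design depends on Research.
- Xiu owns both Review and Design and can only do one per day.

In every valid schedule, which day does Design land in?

Sun

Design's window is Sat–Sun.
Sync is fixed at Sat, and Design can't share a day with Sync.
So Design must be Sun.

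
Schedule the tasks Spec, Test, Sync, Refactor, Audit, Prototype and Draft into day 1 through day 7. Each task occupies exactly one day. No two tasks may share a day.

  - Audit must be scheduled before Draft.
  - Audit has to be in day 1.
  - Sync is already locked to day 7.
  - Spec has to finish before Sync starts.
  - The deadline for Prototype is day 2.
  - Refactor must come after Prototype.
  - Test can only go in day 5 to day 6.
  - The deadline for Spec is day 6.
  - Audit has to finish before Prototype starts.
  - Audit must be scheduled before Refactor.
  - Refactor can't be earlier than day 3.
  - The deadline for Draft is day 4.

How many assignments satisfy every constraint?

8

Splitting on Spec: it can be day 3 (2), day 4 (2), day 5 (2), day 6 (2). Listing each branch's schedules as (Test, Sync, Refactor, Audit, Prototype, Draft) by day number:
Spec=day 3: (5,7,6,1,2,4) (6,7,5,1,2,4) — 2.
Spec=day 4: (5,7,6,1,2,3) (6,7,5,1,2,3) — 2.
Spec=day 5: (6,7,3,1,2,4) (6,7,4,1,2,3) — 2.
Spec=day 6: (5,7,3,1,2,4) (5,7,4,1,2,3) — 2.
Summing: 2 + 2 + 2 + 2 = 8.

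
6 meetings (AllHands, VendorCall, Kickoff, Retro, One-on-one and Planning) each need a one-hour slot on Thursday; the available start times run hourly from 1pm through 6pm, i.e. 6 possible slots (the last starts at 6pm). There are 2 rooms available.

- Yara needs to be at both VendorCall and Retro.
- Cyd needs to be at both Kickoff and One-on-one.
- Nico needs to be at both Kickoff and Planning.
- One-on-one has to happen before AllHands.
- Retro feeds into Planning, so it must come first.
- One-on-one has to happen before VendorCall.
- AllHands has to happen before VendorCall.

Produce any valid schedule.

AllHands=2pm; VendorCall=3pm; One-on-one=1pm; Retro=1pm; Kickoff=3pm; Planning=2pm

Checking: AllHands(2pm) before VendorCall(3pm); One-on-one(1pm) before VendorCall(3pm); Retro(1pm) before Planning(2pm); One-on-one(1pm) before AllHands(2pm); Kickoff(3pm) != Planning(2pm); VendorCall(3pm) != Retro(1pm); Kickoff(3pm) != One-on-one(1pm); max 2 per slot (cap 2).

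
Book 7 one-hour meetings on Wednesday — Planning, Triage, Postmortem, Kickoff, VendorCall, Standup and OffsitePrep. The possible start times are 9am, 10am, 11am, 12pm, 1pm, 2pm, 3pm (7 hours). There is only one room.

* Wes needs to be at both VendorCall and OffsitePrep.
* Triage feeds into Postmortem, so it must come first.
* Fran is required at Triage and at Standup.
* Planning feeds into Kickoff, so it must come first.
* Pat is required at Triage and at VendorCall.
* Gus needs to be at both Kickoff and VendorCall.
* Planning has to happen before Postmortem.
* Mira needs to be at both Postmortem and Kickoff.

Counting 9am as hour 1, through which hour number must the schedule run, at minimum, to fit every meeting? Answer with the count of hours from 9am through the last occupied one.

The precedence chain requires at least 2 distinct hours.
With at most 1 per hour and 7 meetings, at least 7 hours are needed.
7 works (last occupied hour: 3pm): for example Standup -> 2pm, Postmortem -> 11am, Planning -> 9am, Triage -> 10am, VendorCall -> 1pm, Kickoff -> 12pm, OffsitePrep -> 3pm.

7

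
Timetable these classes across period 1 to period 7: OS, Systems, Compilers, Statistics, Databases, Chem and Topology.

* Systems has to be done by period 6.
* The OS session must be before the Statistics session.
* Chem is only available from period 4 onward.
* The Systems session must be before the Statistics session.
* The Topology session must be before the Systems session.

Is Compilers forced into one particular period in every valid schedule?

Compilers can be period 1 (e.g. Topology -> period 1, Databases -> period 1, Compilers -> period 1, OS -> period 1, Chem -> period 4, Systems -> period 2, Statistics -> period 3) or period 2 (e.g. Chem -> period 4, Statistics -> period 3, OS -> period 1, Topology -> period 1, Systems -> period 2, Compilers -> period 2, Databases -> period 1).

No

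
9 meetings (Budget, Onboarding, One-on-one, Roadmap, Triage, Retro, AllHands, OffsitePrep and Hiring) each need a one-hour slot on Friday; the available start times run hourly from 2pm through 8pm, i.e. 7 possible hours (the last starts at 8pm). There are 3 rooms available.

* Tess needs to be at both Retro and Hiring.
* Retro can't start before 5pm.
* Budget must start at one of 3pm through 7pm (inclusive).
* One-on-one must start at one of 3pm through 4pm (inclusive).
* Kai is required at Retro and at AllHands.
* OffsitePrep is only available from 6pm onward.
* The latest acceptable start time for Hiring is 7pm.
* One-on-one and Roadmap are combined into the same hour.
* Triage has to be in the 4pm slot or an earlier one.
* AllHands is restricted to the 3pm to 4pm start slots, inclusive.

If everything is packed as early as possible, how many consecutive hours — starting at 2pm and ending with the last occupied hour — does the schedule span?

With at most 3 per hour and 9 meetings, at least 3 hours are needed.
OffsitePrep can't be placed before 6pm — that is hour 5 counting from 2pm — so the schedule must run through at least 5 hours.
5 works (last occupied hour: 6pm): for example OffsitePrep -> 6pm; Onboarding -> 2pm; One-on-one -> 3pm; Hiring -> 2pm; Triage -> 2pm; Retro -> 5pm; AllHands -> 3pm; Budget -> 4pm; Roadmap -> 3pm.

5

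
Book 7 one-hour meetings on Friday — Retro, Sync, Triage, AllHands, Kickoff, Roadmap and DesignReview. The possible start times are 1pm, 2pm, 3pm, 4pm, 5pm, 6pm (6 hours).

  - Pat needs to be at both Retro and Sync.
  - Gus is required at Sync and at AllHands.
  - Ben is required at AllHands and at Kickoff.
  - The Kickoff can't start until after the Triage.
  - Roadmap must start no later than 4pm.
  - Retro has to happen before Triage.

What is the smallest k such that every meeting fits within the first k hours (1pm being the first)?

3

The precedence chain requires at least 3 distinct hours.
3 works (last occupied hour: 3pm): for example Kickoff -> 3pm, AllHands -> 1pm, Sync -> 2pm, Roadmap -> 1pm, DesignReview -> 1pm, Triage -> 2pm, Retro -> 1pm.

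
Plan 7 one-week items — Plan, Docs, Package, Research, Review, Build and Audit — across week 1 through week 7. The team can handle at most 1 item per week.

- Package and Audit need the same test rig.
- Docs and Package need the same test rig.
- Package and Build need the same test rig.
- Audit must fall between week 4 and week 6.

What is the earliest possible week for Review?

week 1

Review at week 1 is achievable: Research in week 6, Plan in week 2, Audit in week 4, Package in week 5, Review in week 1, Build in week 7, Docs in week 3.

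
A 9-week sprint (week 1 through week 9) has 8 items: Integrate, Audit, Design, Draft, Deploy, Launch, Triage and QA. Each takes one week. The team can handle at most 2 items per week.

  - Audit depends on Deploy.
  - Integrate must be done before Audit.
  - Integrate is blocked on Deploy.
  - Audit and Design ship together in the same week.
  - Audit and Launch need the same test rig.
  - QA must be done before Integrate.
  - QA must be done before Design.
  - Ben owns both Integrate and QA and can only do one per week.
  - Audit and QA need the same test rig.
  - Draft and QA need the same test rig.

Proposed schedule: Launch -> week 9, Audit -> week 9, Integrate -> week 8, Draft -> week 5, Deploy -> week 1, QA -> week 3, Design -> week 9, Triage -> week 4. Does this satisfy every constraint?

No. Audit and Launch need the same test rig is not satisfied.

Ben owns both Integrate and QA and can only do one per week — holds.
Integrate must be done before Audit — holds.
Audit and Design ship together in the same week — holds.
Draft and QA need the same test rig — holds.
QA must be done before Integrate — holds.
Audit depends on Deploy — holds.
QA must be done before Design — holds.
The team can handle at most 2 items per week — violated.
Audit and QA need the same test rig — holds.
Audit and Launch need the same test rig — violated.
Integrate is blocked on Deploy — holds.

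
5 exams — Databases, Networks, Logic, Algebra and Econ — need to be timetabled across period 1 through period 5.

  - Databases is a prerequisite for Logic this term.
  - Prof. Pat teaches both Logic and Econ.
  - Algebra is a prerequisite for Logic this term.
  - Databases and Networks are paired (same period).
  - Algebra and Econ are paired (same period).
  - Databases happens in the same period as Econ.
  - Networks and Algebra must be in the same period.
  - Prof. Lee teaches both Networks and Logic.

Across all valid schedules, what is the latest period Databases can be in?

period 4

Downstream work caps Databases at period 4.
Databases at period 4 is achievable: Databases in period 4, Algebra in period 4, Logic in period 5, Econ in period 4, Networks in period 4.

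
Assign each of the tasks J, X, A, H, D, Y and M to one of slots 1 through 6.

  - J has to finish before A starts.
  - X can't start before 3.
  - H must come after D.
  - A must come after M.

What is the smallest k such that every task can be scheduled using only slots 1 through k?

3 slots

The precedence chain requires at least 2 distinct slots.
X can't be placed before 3, so the schedule must run through at least slot 3.
3 works (last occupied slot: 3): for example D=1; X=3; A=2; M=1; Y=1; J=1; H=2.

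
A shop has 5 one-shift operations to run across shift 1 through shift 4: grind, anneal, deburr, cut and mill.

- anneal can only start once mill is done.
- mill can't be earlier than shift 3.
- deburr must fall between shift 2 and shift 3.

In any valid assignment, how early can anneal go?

Precedence pushes anneal to at least shift 4.
anneal at shift 4 is achievable: grind=shift 1, anneal=shift 4, mill=shift 3, cut=shift 1, deburr=shift 2.

shift 4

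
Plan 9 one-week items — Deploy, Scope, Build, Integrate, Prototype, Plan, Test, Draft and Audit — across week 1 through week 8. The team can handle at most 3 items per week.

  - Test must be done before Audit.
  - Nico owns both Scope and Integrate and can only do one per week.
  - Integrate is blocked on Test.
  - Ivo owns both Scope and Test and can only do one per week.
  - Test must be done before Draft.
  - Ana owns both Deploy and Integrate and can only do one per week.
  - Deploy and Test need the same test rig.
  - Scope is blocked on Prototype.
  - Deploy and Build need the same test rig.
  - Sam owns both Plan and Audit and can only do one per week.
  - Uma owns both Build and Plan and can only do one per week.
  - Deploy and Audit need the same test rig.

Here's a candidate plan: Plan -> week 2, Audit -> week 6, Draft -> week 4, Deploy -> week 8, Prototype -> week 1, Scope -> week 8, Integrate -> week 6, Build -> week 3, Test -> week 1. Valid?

Yes, all constraints hold

Scope is blocked on Prototype — holds.
The team can handle at most 3 items per week — holds.
Deploy and Test need the same test rig — holds.
Nico owns both Scope and Integrate and can only do one per week — holds.
Uma owns both Build and Plan and can only do one per week — holds.
Ivo owns both Scope and Test and can only do one per week — holds.
Test must be done before Draft — holds.
Test must be done before Audit — holds.
Deploy and Build need the same test rig — holds.
Ana owns both Deploy and Integrate and can only do one per week — holds.
Integrate is blocked on Test — holds.
Deploy and Audit need the same test rig — holds.
Sam owns both Plan and Audit and can only do one per week — holds.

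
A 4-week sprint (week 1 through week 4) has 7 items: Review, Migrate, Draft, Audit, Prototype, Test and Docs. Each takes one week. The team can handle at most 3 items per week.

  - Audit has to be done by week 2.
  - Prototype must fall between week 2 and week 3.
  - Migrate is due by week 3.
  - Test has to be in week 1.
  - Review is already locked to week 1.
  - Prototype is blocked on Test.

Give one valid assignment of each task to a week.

Docs in week 3, Migrate in week 2, Test in week 1, Draft in week 2, Review in week 1, Prototype in week 2, Audit in week 1

Checking: Test(week 1) before Prototype(week 2); Audit=week 1 in [week 1,week 2]; Test=week 1 in [week 1,week 1]; Review=week 1 in [week 1,week 1]; Prototype=week 2 in [week 2,week 3]; Migrate=week 2 in [week 1,week 3]; max 3 per week (cap 3).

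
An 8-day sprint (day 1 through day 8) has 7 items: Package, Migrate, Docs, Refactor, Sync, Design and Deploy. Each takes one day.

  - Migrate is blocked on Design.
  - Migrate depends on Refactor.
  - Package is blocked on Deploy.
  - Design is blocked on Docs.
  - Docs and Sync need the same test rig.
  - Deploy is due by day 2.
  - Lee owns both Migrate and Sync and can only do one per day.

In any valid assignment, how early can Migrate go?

day 3

Precedence pushes Migrate to at least day 3.
Migrate at day 3 is achievable: Design -> day 2, Docs -> day 1, Deploy -> day 1, Package -> day 2, Sync -> day 2, Refactor -> day 1, Migrate -> day 3.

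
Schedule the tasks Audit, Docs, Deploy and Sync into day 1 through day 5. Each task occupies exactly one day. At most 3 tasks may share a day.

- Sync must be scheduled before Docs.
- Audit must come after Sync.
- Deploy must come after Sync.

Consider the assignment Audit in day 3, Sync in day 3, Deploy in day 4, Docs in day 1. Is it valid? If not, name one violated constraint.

No. Sync must be scheduled before Docs is not satisfied.

At most 3 tasks may share a day — holds.
Deploy must come after Sync — holds.
Sync must be scheduled before Docs — violated.
Audit must come after Sync — violated.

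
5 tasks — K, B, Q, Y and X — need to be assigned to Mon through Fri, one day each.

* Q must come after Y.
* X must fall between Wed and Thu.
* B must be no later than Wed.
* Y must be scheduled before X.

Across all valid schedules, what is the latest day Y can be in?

Wed

Downstream work caps Y at Wed.
Y at Wed is achievable: K in Mon, Q in Thu, B in Mon, X in Thu, Y in Wed.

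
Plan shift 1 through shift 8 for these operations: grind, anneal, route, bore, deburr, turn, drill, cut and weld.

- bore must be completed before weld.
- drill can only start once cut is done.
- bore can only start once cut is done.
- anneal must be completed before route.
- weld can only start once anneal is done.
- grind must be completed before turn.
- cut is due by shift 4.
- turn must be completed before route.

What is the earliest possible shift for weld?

Precedence pushes weld to at least shift 3.
weld at shift 3 is achievable: deburr=shift 1, weld=shift 3, bore=shift 2, drill=shift 2, cut=shift 1, grind=shift 1, turn=shift 2, route=shift 3, anneal=shift 1.

shift 3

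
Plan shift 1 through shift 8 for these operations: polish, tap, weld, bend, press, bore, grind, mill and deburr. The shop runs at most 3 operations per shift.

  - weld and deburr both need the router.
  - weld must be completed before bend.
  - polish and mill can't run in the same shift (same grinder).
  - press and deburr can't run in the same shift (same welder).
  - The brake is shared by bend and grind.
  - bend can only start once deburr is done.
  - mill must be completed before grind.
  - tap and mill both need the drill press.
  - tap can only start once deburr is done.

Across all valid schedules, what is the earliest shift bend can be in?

shift 3

Precedence pushes bend to at least shift 2.
bend at shift 3 is achievable: weld in shift 2, grind in shift 2, tap in shift 2, press in shift 3, deburr in shift 1, bend in shift 3, bore in shift 1, mill in shift 1, polish in shift 3.
Nothing earlier works — the conflict and capacity constraints rule out every shift before shift 3.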